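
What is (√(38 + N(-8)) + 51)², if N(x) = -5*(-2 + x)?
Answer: 2689 + 204*√22 ≈ 3645.8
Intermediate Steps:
N(x) = 10 - 5*x
(√(38 + N(-8)) + 51)² = (√(38 + (10 - 5*(-8))) + 51)² = (√(38 + (10 + 40)) + 51)² = (√(38 + 50) + 51)² = (√88 + 51)² = (2*√22 + 51)² = (51 + 2*√22)²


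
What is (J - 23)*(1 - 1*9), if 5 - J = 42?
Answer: 480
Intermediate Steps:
J = -37 (J = 5 - 1*42 = 5 - 42 = -37)
(J - 23)*(1 - 1*9) = (-37 - 23)*(1 - 1*9) = -60*(1 - 9) = -60*(-8) = 480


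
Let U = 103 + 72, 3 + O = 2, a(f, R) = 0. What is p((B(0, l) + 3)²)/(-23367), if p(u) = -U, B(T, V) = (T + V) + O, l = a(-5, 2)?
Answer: 175/23367 ≈ 0.0074892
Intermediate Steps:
O = -1 (O = -3 + 2 = -1)
l = 0
B(T, V) = -1 + T + V (B(T, V) = (T + V) - 1 = -1 + T + V)
U = 175
p(u) = -175 (p(u) = -1*175 = -175)
p((B(0, l) + 3)²)/(-23367) = -175/(-23367) = -175*(-1/23367) = 175/23367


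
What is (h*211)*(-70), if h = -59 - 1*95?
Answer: 2274580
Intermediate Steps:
h = -154 (h = -59 - 95 = -154)
(h*211)*(-70) = -154*211*(-70) = -32494*(-70) = 2274580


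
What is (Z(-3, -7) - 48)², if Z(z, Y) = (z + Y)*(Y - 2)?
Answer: 1764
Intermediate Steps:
Z(z, Y) = (-2 + Y)*(Y + z) (Z(z, Y) = (Y + z)*(-2 + Y) = (-2 + Y)*(Y + z))
(Z(-3, -7) - 48)² = (((-7)² - 2*(-7) - 2*(-3) - 7*(-3)) - 48)² = ((49 + 14 + 6 + 21) - 48)² = (90 - 48)² = 42² = 1764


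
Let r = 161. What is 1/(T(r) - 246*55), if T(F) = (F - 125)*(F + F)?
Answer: -1/1938 ≈ -0.00051600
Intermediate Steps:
T(F) = 2*F*(-125 + F) (T(F) = (-125 + F)*(2*F) = 2*F*(-125 + F))
1/(T(r) - 246*55) = 1/(2*161*(-125 + 161) - 246*55) = 1/(2*161*36 - 13530) = 1/(11592 - 13530) = 1/(-1938) = -1/1938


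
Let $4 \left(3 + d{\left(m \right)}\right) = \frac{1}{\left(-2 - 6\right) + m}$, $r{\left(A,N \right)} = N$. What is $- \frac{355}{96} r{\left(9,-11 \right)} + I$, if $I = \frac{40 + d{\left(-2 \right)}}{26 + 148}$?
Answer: $\frac{19627}{480} \approx 40.89$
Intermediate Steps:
$d{\left(m \right)} = -3 + \frac{1}{4 \left(-8 + m\right)}$ ($d{\left(m \right)} = -3 + \frac{1}{4 \left(\left(-2 - 6\right) + m\right)} = -3 + \frac{1}{4 \left(-8 + m\right)}$)
$I = \frac{17}{80}$ ($I = \frac{40 + \frac{97 - -24}{4 \left(-8 - 2\right)}}{26 + 148} = \frac{40 + \frac{97 + 24}{4 \left(-10\right)}}{174} = \left(40 + \frac{1}{4} \left(- \frac{1}{10}\right) 121\right) \frac{1}{174} = \left(40 - \frac{121}{40}\right) \frac{1}{174} = \frac{1479}{40} \cdot \frac{1}{174} = \frac{17}{80} \approx 0.2125$)
$- \frac{355}{96} r{\left(9,-11 \right)} + I = - \frac{355}{96} \left(-11\right) + \frac{17}{80} = \left(-355\right) \frac{1}{96} \left(-11\right) + \frac{17}{80} = \left(- \frac{355}{96}\right) \left(-11\right) + \frac{17}{80} = \frac{3905}{96} + \frac{17}{80} = \frac{19627}{480}$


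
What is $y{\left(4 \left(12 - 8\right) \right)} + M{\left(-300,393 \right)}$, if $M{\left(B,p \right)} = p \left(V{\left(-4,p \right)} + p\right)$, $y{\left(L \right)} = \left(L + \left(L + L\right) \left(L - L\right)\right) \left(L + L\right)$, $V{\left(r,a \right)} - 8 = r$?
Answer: $156533$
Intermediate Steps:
$V{\left(r,a \right)} = 8 + r$
$y{\left(L \right)} = 2 L^{2}$ ($y{\left(L \right)} = \left(L + 2 L 0\right) 2 L = \left(L + 0\right) 2 L = L 2 L = 2 L^{2}$)
$M{\left(B,p \right)} = p \left(4 + p\right)$ ($M{\left(B,p \right)} = p \left(\left(8 - 4\right) + p\right) = p \left(4 + p\right)$)
$y{\left(4 \left(12 - 8\right) \right)} + M{\left(-300,393 \right)} = 2 \left(4 \left(12 - 8\right)\right)^{2} + 393 \left(4 + 393\right) = 2 \left(4 \cdot 4\right)^{2} + 393 \cdot 397 = 2 \cdot 16^{2} + 156021 = 2 \cdot 256 + 156021 = 512 + 156021 = 156533$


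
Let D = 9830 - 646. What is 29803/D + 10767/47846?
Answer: 762419233/219708832 ≈ 3.4701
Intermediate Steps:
D = 9184
29803/D + 10767/47846 = 29803/9184 + 10767/47846 = 762419233/219708832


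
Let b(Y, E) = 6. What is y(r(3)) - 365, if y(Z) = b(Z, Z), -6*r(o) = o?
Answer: -359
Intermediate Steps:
r(o) = -o/6
y(Z) = 6
y(r(3)) - 365 = 6 - 365 = -359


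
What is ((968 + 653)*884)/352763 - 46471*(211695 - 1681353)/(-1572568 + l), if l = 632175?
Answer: -24091122537709582/331735855859 ≈ -72621.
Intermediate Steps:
((968 + 653)*884)/352763 - 46471*(211695 - 1681353)/(-1572568 + l) = ((968 + 653)*884)/352763 - 46471*(211695 - 1681353)/(-1572568 + 632175) = (1621*884)*(1/352763) - 46471/((-940393/(-1469658))) = 1432964*(1/352763) - 46471/((-940393*(-1/1469658))) = 1432964/352763 - 46471/940393/1469658 = 1432964/352763 - 46471*1469658/940393 = 1432964/352763 - 68296476918/940393 = -24091122537709582/331735855859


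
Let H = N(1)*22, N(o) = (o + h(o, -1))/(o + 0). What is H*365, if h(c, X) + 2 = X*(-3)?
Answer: 16060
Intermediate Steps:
h(c, X) = -2 - 3*X (h(c, X) = -2 + X*(-3) = -2 - 3*X)
N(o) = (1 + o)/o (N(o) = (o + (-2 - 3*(-1)))/(o + 0) = (o + (-2 + 3))/o = (o + 1)/o = (1 + o)/o)
H = 44 (H = ((1 + 1)/1)*22 = (1*2)*22 = 2*22 = 44)
H*365 = 44*365 = 16060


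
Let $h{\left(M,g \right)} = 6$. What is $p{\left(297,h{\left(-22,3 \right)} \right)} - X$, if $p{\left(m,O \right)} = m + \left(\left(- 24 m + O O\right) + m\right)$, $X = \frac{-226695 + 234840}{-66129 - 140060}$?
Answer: $- \frac{1339807977}{206189} \approx -6498.0$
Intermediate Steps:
$X = - \frac{8145}{206189}$ ($X = \frac{8145}{-206189} = 8145 \left(- \frac{1}{206189}\right) = - \frac{8145}{206189} \approx -0.039503$)
$p{\left(m,O \right)} = O^{2} - 22 m$ ($p{\left(m,O \right)} = m + \left(\left(- 24 m + O^{2}\right) + m\right) = m + \left(\left(O^{2} - 24 m\right) + m\right) = m + \left(O^{2} - 23 m\right) = O^{2} - 22 m$)
$p{\left(297,h{\left(-22,3 \right)} \right)} - X = \left(6^{2} - 6534\right) - - \frac{8145}{206189} = \left(36 - 6534\right) + \frac{8145}{206189} = -6498 + \frac{8145}{206189} = - \frac{1339807977}{206189}$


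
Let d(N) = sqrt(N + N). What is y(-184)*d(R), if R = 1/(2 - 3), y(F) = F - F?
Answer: 0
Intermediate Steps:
y(F) = 0
R = -1 (R = 1/(-1) = -1)
d(N) = sqrt(2)*sqrt(N) (d(N) = sqrt(2*N) = sqrt(2)*sqrt(N))
y(-184)*d(R) = 0*(sqrt(2)*sqrt(-1)) = 0*(sqrt(2)*I) = 0*(I*sqrt(2)) = 0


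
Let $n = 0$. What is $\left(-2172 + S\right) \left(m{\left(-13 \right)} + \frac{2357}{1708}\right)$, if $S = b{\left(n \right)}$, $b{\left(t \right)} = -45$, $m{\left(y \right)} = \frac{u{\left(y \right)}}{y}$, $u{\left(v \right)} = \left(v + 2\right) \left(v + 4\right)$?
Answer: $\frac{306945867}{22204} \approx 13824.0$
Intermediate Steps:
$u{\left(v \right)} = \left(2 + v\right) \left(4 + v\right)$
$m{\left(y \right)} = \frac{8 + y^{2} + 6 y}{y}$
$S = -45$
$\left(-2172 + S\right) \left(m{\left(-13 \right)} + \frac{2357}{1708}\right) = \left(-2172 - 45\right) \left(\left(6 - 13 + \frac{8}{-13}\right) + \frac{2357}{1708}\right) = - 2217 \left(\left(6 - 13 + 8 \left(- \frac{1}{13}\right)\right) + 2357 \cdot \frac{1}{1708}\right) = - 2217 \left(\left(6 - 13 - \frac{8}{13}\right) + \frac{2357}{1708}\right) = - 2217 \left(- \frac{99}{13} + \frac{2357}{1708}\right) = \left(-2217\right) \left(- \frac{138451}{22204}\right) = \frac{306945867}{22204}$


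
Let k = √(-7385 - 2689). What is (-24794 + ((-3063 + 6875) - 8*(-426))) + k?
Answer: -17574 + I*√10074 ≈ -17574.0 + 100.37*I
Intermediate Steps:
k = I*√10074 (k = √(-10074) = I*√10074 ≈ 100.37*I)
(-24794 + ((-3063 + 6875) - 8*(-426))) + k = (-24794 + ((-3063 + 6875) - 8*(-426))) + I*√10074 = (-24794 + (3812 + 3408)) + I*√10074 = (-24794 + 7220) + I*√10074 = -17574 + I*√10074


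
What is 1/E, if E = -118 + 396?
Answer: 1/278 ≈ 0.0035971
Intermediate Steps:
E = 278
1/E = 1/278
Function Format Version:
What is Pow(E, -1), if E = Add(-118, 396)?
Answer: Rational(1, 278) ≈ 0.0035971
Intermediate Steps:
E = 278
Pow(E, -1) = Pow(278, -1) = Rational(1, 278)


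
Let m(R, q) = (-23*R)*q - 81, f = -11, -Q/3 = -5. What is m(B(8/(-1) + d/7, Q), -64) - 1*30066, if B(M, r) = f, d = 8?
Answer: -46339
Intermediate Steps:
Q = 15 (Q = -3*(-5) = 15)
B(M, r) = -11
m(R, q) = -81 - 23*R*q (m(R, q) = -23*R*q - 81 = -81 - 23*R*q)
m(B(8/(-1) + d/7, Q), -64) - 1*30066 = (-81 - 23*(-11)*(-64)) - 1*30066 = (-81 - 16192) - 30066 = -16273 - 30066 = -46339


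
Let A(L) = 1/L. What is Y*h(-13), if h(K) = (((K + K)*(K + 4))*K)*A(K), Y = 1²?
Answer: 234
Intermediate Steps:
Y = 1
A(L) = 1/L
h(K) = 2*K*(4 + K) (h(K) = (((K + K)*(K + 4))*K)/K = (((2*K)*(4 + K))*K)/K = ((2*K*(4 + K))*K)/K = (2*K²*(4 + K))/K = 2*K*(4 + K))
Y*h(-13) = 1*(2*(-13)*(4 - 13)) = 1*(2*(-13)*(-9)) = 1*234 = 234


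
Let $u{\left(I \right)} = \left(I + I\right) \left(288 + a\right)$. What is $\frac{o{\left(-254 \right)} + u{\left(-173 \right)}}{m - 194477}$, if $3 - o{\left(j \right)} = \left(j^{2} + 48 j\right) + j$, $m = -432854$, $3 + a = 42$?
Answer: $\frac{165209}{627331} \approx 0.26335$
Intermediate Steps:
$a = 39$ ($a = -3 + 42 = 39$)
$u{\left(I \right)} = 654 I$ ($u{\left(I \right)} = \left(I + I\right) \left(288 + 39\right) = 2 I 327 = 654 I$)
$o{\left(j \right)} = 3 - j^{2} - 49 j$ ($o{\left(j \right)} = 3 - \left(\left(j^{2} + 48 j\right) + j\right) = 3 - \left(j^{2} + 49 j\right) = 3 - j^{2} - 49 j$)
$\frac{o{\left(-254 \right)} + u{\left(-173 \right)}}{m - 194477} = \frac{\left(3 - \left(-254\right)^{2} - -12446\right) + 654 \left(-173\right)}{-432854 - 194477} = \frac{\left(3 - 64516 + 12446\right) - 113142}{-627331} = \left(\left(3 - 64516 + 12446\right) - 113142\right) \left(- \frac{1}{627331}\right) = \left(-52067 - 113142\right) \left(- \frac{1}{627331}\right) = \left(-165209\right) \left(- \frac{1}{627331}\right) = \frac{165209}{627331}$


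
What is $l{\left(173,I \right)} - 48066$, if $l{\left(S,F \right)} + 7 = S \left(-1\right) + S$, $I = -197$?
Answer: $-48073$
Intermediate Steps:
$l{\left(S,F \right)} = -7$ ($l{\left(S,F \right)} = -7 + \left(S \left(-1\right) + S\right) = -7 + \left(- S + S\right) = -7 + 0 = -7$)
$l{\left(173,I \right)} - 48066 = -7 - 48066 = -48073$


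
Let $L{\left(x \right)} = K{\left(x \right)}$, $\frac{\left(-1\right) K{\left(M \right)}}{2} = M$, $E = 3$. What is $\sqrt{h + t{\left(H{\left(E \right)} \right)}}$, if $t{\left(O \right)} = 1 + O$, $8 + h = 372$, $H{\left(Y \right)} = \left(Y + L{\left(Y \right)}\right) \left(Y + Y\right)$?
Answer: $\sqrt{347} \approx 18.628$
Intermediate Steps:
$K{\left(M \right)} = - 2 M$
$L{\left(x \right)} = - 2 x$
$H{\left(Y \right)} = - 2 Y^{2}$ ($H{\left(Y \right)} = \left(Y - 2 Y\right) \left(Y + Y\right) = - Y 2 Y = - 2 Y^{2}$)
$h = 364$ ($h = -8 + 372 = 364$)
$\sqrt{h + t{\left(H{\left(E \right)} \right)}} = \sqrt{364 + \left(1 - 2 \cdot 3^{2}\right)} = \sqrt{364 + \left(1 - 18\right)} = \sqrt{364 - 17} = \sqrt{347}$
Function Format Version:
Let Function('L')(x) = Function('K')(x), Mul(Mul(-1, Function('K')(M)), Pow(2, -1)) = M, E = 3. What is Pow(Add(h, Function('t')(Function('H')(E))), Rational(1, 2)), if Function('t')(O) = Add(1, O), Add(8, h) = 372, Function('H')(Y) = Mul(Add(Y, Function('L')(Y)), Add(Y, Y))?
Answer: Pow(347, Rational(1, 2)) ≈ 18.628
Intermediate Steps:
Function('K')(M) = Mul(-2, M)
Function('L')(x) = Mul(-2, x)
Function('H')(Y) = Mul(-2, Pow(Y, 2)) (Function('H')(Y) = Mul(Add(Y, Mul(-2, Y)), Add(Y, Y)) = Mul(Mul(-1, Y), Mul(2, Y)) = Mul(-2, Pow(Y, 2)))
h = 364 (h = Add(-8, 372) = 364)
Pow(Add(h, Function('t')(Function('H')(E))), Rational(1, 2)) = Pow(Add(364, Add(1, Mul(-2, Pow(3, 2)))), Rational(1, 2)) = Pow(Add(364, Add(1, Mul(-2, 9))), Rational(1, 2)) = Pow(Add(364, Add(1, -18)), Rational(1, 2)) = Pow(Add(364, -17), Rational(1, 2)) = Pow(347, Rational(1, 2))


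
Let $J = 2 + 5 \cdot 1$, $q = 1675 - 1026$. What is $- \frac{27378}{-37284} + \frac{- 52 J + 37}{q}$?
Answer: $\frac{71493}{310222} \approx 0.23046$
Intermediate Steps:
$q = 649$
$J = 7$ ($J = 2 + 5 = 7$)
$- \frac{27378}{-37284} + \frac{- 52 J + 37}{q} = - \frac{27378}{-37284} + \frac{\left(-52\right) 7 + 37}{649} = \left(-27378\right) \left(- \frac{1}{37284}\right) + \left(-364 + 37\right) \frac{1}{649} = \frac{351}{478} - \frac{327}{649} = \frac{71493}{310222}$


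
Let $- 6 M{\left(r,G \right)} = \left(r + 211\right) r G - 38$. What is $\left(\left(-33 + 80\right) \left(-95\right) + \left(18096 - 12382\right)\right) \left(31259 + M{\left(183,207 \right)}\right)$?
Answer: $- \frac{9203582489}{3} \approx -3.0679 \cdot 10^{9}$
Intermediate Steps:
$M{\left(r,G \right)} = \frac{19}{3} - \frac{G r \left(211 + r\right)}{6}$ ($M{\left(r,G \right)} = - \frac{\left(r + 211\right) r G - 38}{6} = - \frac{\left(211 + r\right) r G - 38}{6} = - \frac{r \left(211 + r\right) G - 38}{6} = - \frac{G r \left(211 + r\right) - 38}{6} = - \frac{-38 + G r \left(211 + r\right)}{6} = \frac{19}{3} - \frac{G r \left(211 + r\right)}{6}$)
$\left(\left(-33 + 80\right) \left(-95\right) + \left(18096 - 12382\right)\right) \left(31259 + M{\left(183,207 \right)}\right) = \left(\left(-33 + 80\right) \left(-95\right) + \left(18096 - 12382\right)\right) \left(31259 - \left(- \frac{19}{3} + \frac{2310741}{2} + \frac{2664297}{2}\right)\right) = \left(47 \left(-95\right) + \left(18096 - 12382\right)\right) \left(31259 - \left(\frac{7992853}{6} + \frac{2310741}{2}\right)\right) = \left(-4465 + 5714\right) \left(31259 - \frac{7462538}{3}\right) = 1249 \left(31259 - \frac{7462538}{3}\right) = 1249 \left(- \frac{7368761}{3}\right) = - \frac{9203582489}{3}$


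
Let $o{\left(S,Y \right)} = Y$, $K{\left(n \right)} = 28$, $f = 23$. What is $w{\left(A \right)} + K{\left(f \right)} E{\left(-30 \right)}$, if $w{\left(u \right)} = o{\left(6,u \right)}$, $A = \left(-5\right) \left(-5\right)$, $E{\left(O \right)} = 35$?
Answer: $1005$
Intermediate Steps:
$A = 25$
$w{\left(u \right)} = u$
$w{\left(A \right)} + K{\left(f \right)} E{\left(-30 \right)} = 25 + 28 \cdot 35 = 25 + 980 = 1005$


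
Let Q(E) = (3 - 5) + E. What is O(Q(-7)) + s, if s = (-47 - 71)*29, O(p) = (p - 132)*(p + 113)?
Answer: -18086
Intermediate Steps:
Q(E) = -2 + E
O(p) = (-132 + p)*(113 + p)
s = -3422 (s = -118*29 = -3422)
O(Q(-7)) + s = (-14916 + (-2 - 7)**2 - 19*(-2 - 7)) - 3422 = (-14916 + (-9)**2 - 19*(-9)) - 3422 = (-14916 + 81 + 171) - 3422 = -14664 - 3422 = -18086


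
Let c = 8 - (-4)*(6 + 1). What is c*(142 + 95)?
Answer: 8532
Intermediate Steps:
c = 36 (c = 8 - (-4)*7 = 8 - 1*(-28) = 8 + 28 = 36)
c*(142 + 95) = 36*(142 + 95) = 36*237 = 8532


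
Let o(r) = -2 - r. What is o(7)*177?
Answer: -1593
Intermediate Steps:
o(7)*177 = (-2 - 1*7)*177 = (-2 - 7)*177 = -9*177 = -1593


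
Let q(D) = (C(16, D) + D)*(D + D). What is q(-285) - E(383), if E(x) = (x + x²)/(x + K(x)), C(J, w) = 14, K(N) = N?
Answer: 154278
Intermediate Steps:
E(x) = (x + x²)/(2*x) (E(x) = (x + x²)/(x + x) = (x + x²)/((2*x)) = (x + x²)*(1/(2*x)) = (x + x²)/(2*x))
q(D) = 2*D*(14 + D) (q(D) = (14 + D)*(D + D) = (14 + D)*(2*D) = 2*D*(14 + D))
q(-285) - E(383) = 2*(-285)*(14 - 285) - (½ + (½)*383) = 2*(-285)*(-271) - (½ + 383/2) = 154470 - 1*192 = 154470 - 192 = 154278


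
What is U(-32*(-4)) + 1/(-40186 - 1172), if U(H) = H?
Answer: 5293823/41358 ≈ 128.00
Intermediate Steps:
U(-32*(-4)) + 1/(-40186 - 1172) = -32*(-4) + 1/(-40186 - 1172) = 128 + 1/(-41358) = 128 - 1/41358 = 5293823/41358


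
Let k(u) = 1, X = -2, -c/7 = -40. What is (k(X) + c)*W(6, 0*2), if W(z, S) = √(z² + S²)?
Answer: 1686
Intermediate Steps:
c = 280 (c = -7*(-40) = 280)
W(z, S) = √(S² + z²)
(k(X) + c)*W(6, 0*2) = (1 + 280)*√((0*2)² + 6²) = 281*√(0² + 36) = 281*√(0 + 36) = 281*√36 = 281*6 = 1686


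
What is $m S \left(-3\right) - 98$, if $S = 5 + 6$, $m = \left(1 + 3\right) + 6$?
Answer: $-428$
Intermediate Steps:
$m = 10$ ($m = 4 + 6 = 10$)
$S = 11$
$m S \left(-3\right) - 98 = 10 \cdot 11 \left(-3\right) - 98 = 110 \left(-3\right) - 98 = -330 - 98 = -428$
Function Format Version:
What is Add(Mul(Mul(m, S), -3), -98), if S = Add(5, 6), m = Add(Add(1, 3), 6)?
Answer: -428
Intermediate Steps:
m = 10 (m = Add(4, 6) = 10)
S = 11
Add(Mul(Mul(m, S), -3), -98) = Add(Mul(Mul(10, 11), -3), -98) = Add(Mul(110, -3), -98) = Add(-330, -98) = -428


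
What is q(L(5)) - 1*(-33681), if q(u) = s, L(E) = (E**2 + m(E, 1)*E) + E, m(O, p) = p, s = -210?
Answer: 33471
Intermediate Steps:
L(E) = E**2 + 2*E (L(E) = (E**2 + 1*E) + E = (E**2 + E) + E = (E + E**2) + E = E**2 + 2*E)
q(u) = -210
q(L(5)) - 1*(-33681) = -210 - 1*(-33681) = -210 + 33681 = 33471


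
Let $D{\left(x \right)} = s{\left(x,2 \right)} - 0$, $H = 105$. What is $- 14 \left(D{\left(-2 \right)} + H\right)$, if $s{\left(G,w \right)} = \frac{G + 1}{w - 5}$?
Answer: $- \frac{4424}{3} \approx -1474.7$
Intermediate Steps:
$s{\left(G,w \right)} = \frac{1 + G}{-5 + w}$
$D{\left(x \right)} = - \frac{1}{3} - \frac{x}{3}$ ($D{\left(x \right)} = \frac{1 + x}{-5 + 2} - 0 = \frac{1 + x}{-3} + 0 = - \frac{1 + x}{3} + 0 = \left(- \frac{1}{3} - \frac{x}{3}\right) + 0 = - \frac{1}{3} - \frac{x}{3}$)
$- 14 \left(D{\left(-2 \right)} + H\right) = - 14 \left(\left(- \frac{1}{3} - - \frac{2}{3}\right) + 105\right) = - 14 \left(\left(- \frac{1}{3} + \frac{2}{3}\right) + 105\right) = - 14 \left(\frac{1}{3} + 105\right) = \left(-14\right) \frac{316}{3} = - \frac{4424}{3}$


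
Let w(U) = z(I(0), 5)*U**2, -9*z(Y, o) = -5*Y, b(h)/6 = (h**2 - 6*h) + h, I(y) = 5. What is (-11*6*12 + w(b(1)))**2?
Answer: 652864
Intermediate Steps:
b(h) = -30*h + 6*h**2 (b(h) = 6*((h**2 - 6*h) + h) = 6*(h**2 - 5*h) = -30*h + 6*h**2)
z(Y, o) = 5*Y/9 (z(Y, o) = -(-5)*Y/9 = 5*Y/9)
w(U) = 25*U**2/9 (w(U) = ((5/9)*5)*U**2 = 25*U**2/9)
(-11*6*12 + w(b(1)))**2 = (-11*6*12 + 25*(6*1*(-5 + 1))**2/9)**2 = (-66*12 + 25*(6*1*(-4))**2/9)**2 = (-792 + (25/9)*(-24)**2)**2 = (-792 + (25/9)*576)**2 = (-792 + 1600)**2 = 808**2 = 652864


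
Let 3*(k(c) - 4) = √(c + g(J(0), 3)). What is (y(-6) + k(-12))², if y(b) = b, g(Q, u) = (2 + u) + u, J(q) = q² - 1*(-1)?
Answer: 32/9 - 8*I/3 ≈ 3.5556 - 2.6667*I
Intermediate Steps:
J(q) = 1 + q² (J(q) = q² + 1 = 1 + q²)
g(Q, u) = 2 + 2*u
k(c) = 4 + √(8 + c)/3 (k(c) = 4 + √(c + (2 + 2*3))/3 = 4 + √(c + (2 + 6))/3 = 4 + √(c + 8)/3 = 4 + √(8 + c)/3)
(y(-6) + k(-12))² = (-6 + (4 + √(8 - 12)/3))² = (-6 + (4 + √(-4)/3))² = (-6 + (4 + (2*I)/3))² = (-6 + (4 + 2*I/3))² = (-2 + 2*I/3)²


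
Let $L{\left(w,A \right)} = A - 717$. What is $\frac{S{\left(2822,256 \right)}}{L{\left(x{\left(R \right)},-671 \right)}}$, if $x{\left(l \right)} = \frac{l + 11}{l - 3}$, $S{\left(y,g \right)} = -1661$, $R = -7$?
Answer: $\frac{1661}{1388} \approx 1.1967$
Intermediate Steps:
$x{\left(l \right)} = \frac{11 + l}{-3 + l}$
$L{\left(w,A \right)} = -717 + A$ ($L{\left(w,A \right)} = A - 717 = -717 + A$)
$\frac{S{\left(2822,256 \right)}}{L{\left(x{\left(R \right)},-671 \right)}} = - \frac{1661}{-717 - 671} = - \frac{1661}{-1388} = \left(-1661\right) \left(- \frac{1}{1388}\right) = \frac{1661}{1388}$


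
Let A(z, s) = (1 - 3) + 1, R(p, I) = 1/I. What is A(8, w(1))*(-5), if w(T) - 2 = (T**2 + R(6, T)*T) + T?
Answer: 5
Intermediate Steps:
w(T) = 3 + T + T**2 (w(T) = 2 + ((T**2 + T/T) + T) = 2 + ((T**2 + 1) + T) = 2 + ((1 + T**2) + T) = 2 + (1 + T + T**2) = 3 + T + T**2)
A(z, s) = -1 (A(z, s) = -2 + 1 = -1)
A(8, w(1))*(-5) = -1*(-5) = 5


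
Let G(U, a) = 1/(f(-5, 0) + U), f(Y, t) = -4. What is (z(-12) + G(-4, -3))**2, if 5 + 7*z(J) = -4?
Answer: 6241/3136 ≈ 1.9901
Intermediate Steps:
z(J) = -9/7 (z(J) = -5/7 + (1/7)*(-4) = -5/7 - 4/7 = -9/7)
G(U, a) = 1/(-4 + U)
(z(-12) + G(-4, -3))**2 = (-9/7 + 1/(-4 - 4))**2 = (-9/7 + 1/(-8))**2 = (-9/7 - 1/8)**2 = (-79/56)**2 = 6241/3136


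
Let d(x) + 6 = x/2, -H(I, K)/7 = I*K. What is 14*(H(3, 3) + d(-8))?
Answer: -1022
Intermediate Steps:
H(I, K) = -7*I*K
d(x) = -6 + x/2
14*(H(3, 3) + d(-8)) = 14*(-7*3*3 + (-6 + (½)*(-8))) = 14*(-63 + (-6 - 4)) = 14*(-63 - 10) = 14*(-73) = -1022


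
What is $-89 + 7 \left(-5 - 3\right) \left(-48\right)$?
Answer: $2599$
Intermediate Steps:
$-89 + 7 \left(-5 - 3\right) \left(-48\right) = -89 + 7 \left(-8\right) \left(-48\right) = -89 - -2688 = -89 + 2688 = 2599$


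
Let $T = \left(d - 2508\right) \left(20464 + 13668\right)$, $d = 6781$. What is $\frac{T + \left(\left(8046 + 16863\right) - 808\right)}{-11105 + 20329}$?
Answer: $\frac{145870137}{9224} \approx 15814.0$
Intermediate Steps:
$T = 145846036$ ($T = \left(6781 - 2508\right) \left(20464 + 13668\right) = 4273 \cdot 34132 = 145846036$)
$\frac{T + \left(\left(8046 + 16863\right) - 808\right)}{-11105 + 20329} = \frac{145846036 + \left(\left(8046 + 16863\right) - 808\right)}{-11105 + 20329} = \frac{145846036 + \left(24909 - 808\right)}{9224} = \left(145846036 + 24101\right) \frac{1}{9224} = 145870137 \cdot \frac{1}{9224} = \frac{145870137}{9224}$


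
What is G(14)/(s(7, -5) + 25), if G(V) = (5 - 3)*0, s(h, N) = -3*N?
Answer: 0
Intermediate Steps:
G(V) = 0 (G(V) = 2*0 = 0)
G(14)/(s(7, -5) + 25) = 0/(-3*(-5) + 25) = 0/(15 + 25) = 0/40 = 0*(1/40) = 0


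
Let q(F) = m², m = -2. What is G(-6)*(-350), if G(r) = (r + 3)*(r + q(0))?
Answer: -2100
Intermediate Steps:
q(F) = 4 (q(F) = (-2)² = 4)
G(r) = (3 + r)*(4 + r) (G(r) = (r + 3)*(r + 4) = (3 + r)*(4 + r))
G(-6)*(-350) = (12 + (-6)² + 7*(-6))*(-350) = (12 + 36 - 42)*(-350) = 6*(-350) = -2100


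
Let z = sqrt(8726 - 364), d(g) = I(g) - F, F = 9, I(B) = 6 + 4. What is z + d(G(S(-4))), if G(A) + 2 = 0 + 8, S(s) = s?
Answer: 1 + sqrt(8362) ≈ 92.444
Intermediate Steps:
I(B) = 10
G(A) = 6 (G(A) = -2 + (0 + 8) = -2 + 8 = 6)
d(g) = 1 (d(g) = 10 - 1*9 = 10 - 9 = 1)
z = sqrt(8362) ≈ 91.444
z + d(G(S(-4))) = sqrt(8362) + 1 = 1 + sqrt(8362)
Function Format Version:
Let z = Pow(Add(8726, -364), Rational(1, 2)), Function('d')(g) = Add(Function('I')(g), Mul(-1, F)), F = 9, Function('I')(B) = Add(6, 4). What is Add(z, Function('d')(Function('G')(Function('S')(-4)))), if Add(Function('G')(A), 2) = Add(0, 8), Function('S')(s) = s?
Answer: Add(1, Pow(8362, Rational(1, 2))) ≈ 92.444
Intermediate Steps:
Function('I')(B) = 10
Function('G')(A) = 6 (Function('G')(A) = Add(-2, Add(0, 8)) = Add(-2, 8) = 6)
Function('d')(g) = 1 (Function('d')(g) = Add(10, Mul(-1, 9)) = Add(10, -9) = 1)
z = Pow(8362, Rational(1, 2)) ≈ 91.444
Add(z, Function('d')(Function('G')(Function('S')(-4)))) = Add(Pow(8362, Rational(1, 2)), 1) = Add(1, Pow(8362, Rational(1, 2)))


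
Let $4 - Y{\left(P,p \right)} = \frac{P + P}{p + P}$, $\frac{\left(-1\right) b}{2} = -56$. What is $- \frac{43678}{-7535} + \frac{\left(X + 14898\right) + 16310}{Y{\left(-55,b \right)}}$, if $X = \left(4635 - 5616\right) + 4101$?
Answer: $\frac{7379233762}{1273415} \approx 5794.8$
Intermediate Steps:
$b = 112$ ($b = \left(-2\right) \left(-56\right) = 112$)
$X = 3120$ ($X = -981 + 4101 = 3120$)
$Y{\left(P,p \right)} = 4 - \frac{2 P}{P + p}$ ($Y{\left(P,p \right)} = 4 - \frac{P + P}{p + P} = 4 - \frac{2 P}{P + p}$)
$- \frac{43678}{-7535} + \frac{\left(X + 14898\right) + 16310}{Y{\left(-55,b \right)}} = - \frac{43678}{-7535} + \frac{\left(3120 + 14898\right) + 16310}{2 \frac{1}{-55 + 112} \left(-55 + 2 \cdot 112\right)} = \left(-43678\right) \left(- \frac{1}{7535}\right) + \frac{18018 + 16310}{2 \cdot \frac{1}{57} \left(-55 + 224\right)} = \frac{43678}{7535} + \frac{34328}{2 \cdot \frac{1}{57} \cdot 169} = \frac{43678}{7535} + \frac{34328}{\frac{338}{57}} = \frac{43678}{7535} + 34328 \cdot \frac{57}{338} = \frac{43678}{7535} + \frac{978348}{169} = \frac{7379233762}{1273415}$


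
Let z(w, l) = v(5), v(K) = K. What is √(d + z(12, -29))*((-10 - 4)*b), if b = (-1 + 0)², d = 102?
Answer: -14*√107 ≈ -144.82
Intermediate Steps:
z(w, l) = 5
b = 1 (b = (-1)² = 1)
√(d + z(12, -29))*((-10 - 4)*b) = √(102 + 5)*((-10 - 4)*1) = √107*(-14*1) = √107*(-14) = -14*√107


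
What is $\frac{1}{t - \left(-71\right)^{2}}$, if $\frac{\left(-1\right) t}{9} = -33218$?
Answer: $\frac{1}{293921} \approx 3.4023 \cdot 10^{-6}$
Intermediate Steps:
$t = 298962$ ($t = \left(-9\right) \left(-33218\right) = 298962$)
$\frac{1}{t - \left(-71\right)^{2}} = \frac{1}{298962 - \left(-71\right)^{2}} = \frac{1}{298962 - 5041} = \frac{1}{293921}$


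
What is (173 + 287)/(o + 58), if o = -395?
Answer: -460/337 ≈ -1.3650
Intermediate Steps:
(173 + 287)/(o + 58) = (173 + 287)/(-395 + 58) = 460/(-337) = 460*(-1/337) = -460/337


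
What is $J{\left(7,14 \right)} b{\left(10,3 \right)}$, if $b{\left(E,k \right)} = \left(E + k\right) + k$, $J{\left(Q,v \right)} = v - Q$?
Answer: $112$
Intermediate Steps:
$b{\left(E,k \right)} = E + 2 k$
$J{\left(7,14 \right)} b{\left(10,3 \right)} = \left(14 - 7\right) \left(10 + 2 \cdot 3\right) = \left(14 - 7\right) \left(10 + 6\right) = 7 \cdot 16 = 112$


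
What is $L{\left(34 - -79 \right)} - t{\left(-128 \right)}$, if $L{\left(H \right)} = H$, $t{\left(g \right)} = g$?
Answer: $241$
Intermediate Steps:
$L{\left(34 - -79 \right)} - t{\left(-128 \right)} = \left(34 - -79\right) - -128 = \left(34 + 79\right) + 128 = 113 + 128 = 241$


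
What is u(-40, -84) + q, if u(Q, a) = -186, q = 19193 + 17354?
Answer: 36361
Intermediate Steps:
q = 36547
u(-40, -84) + q = -186 + 36547 = 36361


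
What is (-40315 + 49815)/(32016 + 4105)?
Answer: 9500/36121 ≈ 0.26300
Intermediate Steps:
(-40315 + 49815)/(32016 + 4105) = 9500/36121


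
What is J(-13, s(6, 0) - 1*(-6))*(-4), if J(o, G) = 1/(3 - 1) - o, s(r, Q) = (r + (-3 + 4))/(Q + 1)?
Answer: -54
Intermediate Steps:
s(r, Q) = (1 + r)/(1 + Q) (s(r, Q) = (r + 1)/(1 + Q) = (1 + r)/(1 + Q))
J(o, G) = ½ - o (J(o, G) = 1/2 - o = ½ - o)
J(-13, s(6, 0) - 1*(-6))*(-4) = (½ - 1*(-13))*(-4) = (½ + 13)*(-4) = (27/2)*(-4) = -54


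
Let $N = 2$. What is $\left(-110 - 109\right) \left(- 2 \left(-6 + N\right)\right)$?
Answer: $-1752$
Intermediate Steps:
$\left(-110 - 109\right) \left(- 2 \left(-6 + N\right)\right) = \left(-110 - 109\right) \left(- 2 \left(-6 + 2\right)\right) = - 219 \left(\left(-2\right) \left(-4\right)\right) = \left(-219\right) 8 = -1752$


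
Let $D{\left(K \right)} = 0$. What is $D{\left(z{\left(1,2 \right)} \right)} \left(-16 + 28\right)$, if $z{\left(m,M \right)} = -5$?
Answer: $0$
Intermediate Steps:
$D{\left(z{\left(1,2 \right)} \right)} \left(-16 + 28\right) = 0 \left(-16 + 28\right) = 0 \cdot 12 = 0$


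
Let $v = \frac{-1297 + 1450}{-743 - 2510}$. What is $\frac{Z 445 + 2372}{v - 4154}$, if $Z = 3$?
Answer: $- \frac{1096261}{1228465} \approx -0.89238$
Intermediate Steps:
$v = - \frac{153}{3253}$ ($v = \frac{153}{-3253} = 153 \left(- \frac{1}{3253}\right) = - \frac{153}{3253} \approx -0.047033$)
$\frac{Z 445 + 2372}{v - 4154} = \frac{3 \cdot 445 + 2372}{- \frac{153}{3253} - 4154} = \frac{1335 + 2372}{- \frac{13513115}{3253}} = 3707 \left(- \frac{3253}{13513115}\right) = - \frac{1096261}{1228465}$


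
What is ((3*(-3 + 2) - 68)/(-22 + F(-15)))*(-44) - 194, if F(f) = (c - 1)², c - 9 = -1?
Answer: -2114/27 ≈ -78.296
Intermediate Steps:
c = 8 (c = 9 - 1 = 8)
F(f) = 49 (F(f) = (8 - 1)² = 7² = 49)
((3*(-3 + 2) - 68)/(-22 + F(-15)))*(-44) - 194 = ((3*(-3 + 2) - 68)/(-22 + 49))*(-44) - 194 = ((3*(-1) - 68)/27)*(-44) - 194 = ((-3 - 68)*(1/27))*(-44) - 194 = -71*1/27*(-44) - 194 = -71/27*(-44) - 194 = 3124/27 - 194 = -2114/27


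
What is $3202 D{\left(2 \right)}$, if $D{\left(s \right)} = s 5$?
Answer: $32020$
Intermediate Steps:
$D{\left(s \right)} = 5 s$
$3202 D{\left(2 \right)} = 3202 \cdot 5 \cdot 2 = 3202 \cdot 10 = 32020$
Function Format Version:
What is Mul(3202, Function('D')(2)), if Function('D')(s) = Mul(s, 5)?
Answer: 32020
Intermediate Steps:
Function('D')(s) = Mul(5, s)
Mul(3202, Function('D')(2)) = Mul(3202, Mul(5, 2)) = Mul(3202, 10) = 32020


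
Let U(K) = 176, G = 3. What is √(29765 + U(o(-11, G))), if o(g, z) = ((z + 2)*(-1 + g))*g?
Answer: √29941 ≈ 173.03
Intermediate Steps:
o(g, z) = g*(-1 + g)*(2 + z) (o(g, z) = ((2 + z)*(-1 + g))*g = ((-1 + g)*(2 + z))*g = g*(-1 + g)*(2 + z))
√(29765 + U(o(-11, G))) = √(29765 + 176) = √29941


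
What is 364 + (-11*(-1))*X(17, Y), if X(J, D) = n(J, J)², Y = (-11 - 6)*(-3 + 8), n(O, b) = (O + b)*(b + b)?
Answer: 14700060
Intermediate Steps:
n(O, b) = 2*b*(O + b) (n(O, b) = (O + b)*(2*b) = 2*b*(O + b))
Y = -85 (Y = -17*5 = -85)
X(J, D) = 16*J⁴ (X(J, D) = (2*J*(J + J))² = (2*J*(2*J))² = (4*J²)² = 16*J⁴)
364 + (-11*(-1))*X(17, Y) = 364 + (-11*(-1))*(16*17⁴) = 364 + 11*(16*83521) = 364 + 11*1336336 = 364 + 14699696 = 14700060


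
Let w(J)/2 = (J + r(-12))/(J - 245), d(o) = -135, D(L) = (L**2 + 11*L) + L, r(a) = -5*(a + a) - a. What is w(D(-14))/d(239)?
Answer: 64/5859 ≈ 0.010923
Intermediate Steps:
r(a) = -11*a (r(a) = -10*a - a = -11*a)
D(L) = L**2 + 12*L
w(J) = 2*(132 + J)/(-245 + J) (w(J) = 2*((J - 11*(-12))/(J - 245)) = 2*((J + 132)/(-245 + J)) = 2*((132 + J)/(-245 + J)) = 2*(132 + J)/(-245 + J))
w(D(-14))/d(239) = (2*(132 - 14*(12 - 14))/(-245 - 14*(12 - 14)))/(-135) = (2*(132 - 14*(-2))/(-245 - 14*(-2)))*(-1/135) = (2*(132 + 28)/(-245 + 28))*(-1/135) = (2*160/(-217))*(-1/135) = (2*(-1/217)*160)*(-1/135) = -320/217*(-1/135) = 64/5859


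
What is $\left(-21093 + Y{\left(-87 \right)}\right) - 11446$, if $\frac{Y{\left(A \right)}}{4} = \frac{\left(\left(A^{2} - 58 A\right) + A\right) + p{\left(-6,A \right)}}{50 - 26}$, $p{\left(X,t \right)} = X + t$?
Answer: $- \frac{60933}{2} \approx -30467.0$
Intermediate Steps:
$Y{\left(A \right)} = -1 - \frac{28 A}{3} + \frac{A^{2}}{6}$ ($Y{\left(A \right)} = 4 \frac{\left(\left(A^{2} - 58 A\right) + A\right) + \left(-6 + A\right)}{50 - 26} = 4 \frac{\left(A^{2} - 57 A\right) + \left(-6 + A\right)}{24} = 4 \left(-6 + A^{2} - 56 A\right) \frac{1}{24} = 4 \left(- \frac{1}{4} - \frac{7 A}{3} + \frac{A^{2}}{24}\right) = -1 - \frac{28 A}{3} + \frac{A^{2}}{6}$)
$\left(-21093 + Y{\left(-87 \right)}\right) - 11446 = \left(-21093 - \left(-811 - \frac{2523}{2}\right)\right) - 11446 = \left(-21093 + \left(-1 + 812 + \frac{1}{6} \cdot 7569\right)\right) - 11446 = \left(-21093 + \left(-1 + 812 + \frac{2523}{2}\right)\right) - 11446 = \left(-21093 + \frac{4145}{2}\right) - 11446 = - \frac{38041}{2} - 11446 = - \frac{60933}{2}$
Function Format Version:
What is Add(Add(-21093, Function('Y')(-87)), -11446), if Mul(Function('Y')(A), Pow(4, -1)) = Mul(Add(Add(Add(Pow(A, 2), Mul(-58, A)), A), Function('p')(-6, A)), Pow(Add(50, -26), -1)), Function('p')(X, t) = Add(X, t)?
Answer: Rational(-60933, 2) ≈ -30467.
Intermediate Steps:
Function('Y')(A) = Add(-1, Mul(Rational(-28, 3), A), Mul(Rational(1, 6), Pow(A, 2))) (Function('Y')(A) = Mul(4, Mul(Add(Add(Add(Pow(A, 2), Mul(-58, A)), A), Add(-6, A)), Pow(Add(50, -26), -1))) = Mul(4, Mul(Add(Add(Pow(A, 2), Mul(-57, A)), Add(-6, A)), Pow(24, -1))) = Mul(4, Mul(Add(-6, Pow(A, 2), Mul(-56, A)), Rational(1, 24))) = Mul(4, Add(Rational(-1, 4), Mul(Rational(-7, 3), A), Mul(Rational(1, 24), Pow(A, 2)))) = Add(-1, Mul(Rational(-28, 3), A), Mul(Rational(1, 6), Pow(A, 2))))
Add(Add(-21093, Function('Y')(-87)), -11446) = Add(Add(-21093, Add(-1, Mul(Rational(-28, 3), -87), Mul(Rational(1, 6), Pow(-87, 2)))), -11446) = Add(Add(-21093, Add(-1, 812, Mul(Rational(1, 6), 7569))), -11446) = Add(Add(-21093, Add(-1, 812, Rational(2523, 2))), -11446) = Add(Add(-21093, Rational(4145, 2)), -11446) = Add(Rational(-38041, 2), -11446) = Rational(-60933, 2)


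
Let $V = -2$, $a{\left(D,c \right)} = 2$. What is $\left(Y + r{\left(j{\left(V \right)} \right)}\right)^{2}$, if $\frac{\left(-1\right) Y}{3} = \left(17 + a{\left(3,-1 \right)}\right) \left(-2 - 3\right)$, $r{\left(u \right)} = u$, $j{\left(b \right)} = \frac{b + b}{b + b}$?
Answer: $81796$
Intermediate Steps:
$j{\left(b \right)} = 1$ ($j{\left(b \right)} = \frac{2 b}{2 b} = 2 b \frac{1}{2 b} = 1$)
$Y = 285$ ($Y = - 3 \left(17 + 2\right) \left(-2 - 3\right) = - 3 \cdot 19 \left(-5\right) = \left(-3\right) \left(-95\right) = 285$)
$\left(Y + r{\left(j{\left(V \right)} \right)}\right)^{2} = \left(285 + 1\right)^{2} = 286^{2} = 81796$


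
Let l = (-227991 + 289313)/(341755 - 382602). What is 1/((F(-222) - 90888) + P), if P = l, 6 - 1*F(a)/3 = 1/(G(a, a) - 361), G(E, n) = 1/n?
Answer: -3273601121/297477021190214 ≈ -1.1005e-5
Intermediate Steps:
l = -61322/40847 (l = 61322/(-40847) = 61322*(-1/40847) = -61322/40847 ≈ -1.5013)
F(a) = 18 - 3/(-361 + 1/a) (F(a) = 18 - 3/(1/a - 361) = 18 - 3/(-361 + 1/a))
P = -61322/40847 ≈ -1.5013
1/((F(-222) - 90888) + P) = 1/((3*(-6 + 2167*(-222))/(-1 + 361*(-222)) - 90888) - 61322/40847) = 1/((3*(-6 - 481074)/(-1 - 80142) - 90888) - 61322/40847) = 1/((3*(-481080)/(-80143) - 90888) - 61322/40847) = 1/((3*(-1/80143)*(-481080) - 90888) - 61322/40847) = 1/((1443240/80143 - 90888) - 61322/40847) = 1/(-7282593744/80143 - 61322/40847) = 1/(-297477021190214/3273601121) = -3273601121/297477021190214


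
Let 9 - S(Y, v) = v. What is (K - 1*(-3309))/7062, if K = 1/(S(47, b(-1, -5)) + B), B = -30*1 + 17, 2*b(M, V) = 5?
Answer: 43015/91806 ≈ 0.46854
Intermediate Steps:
b(M, V) = 5/2 (b(M, V) = (½)*5 = 5/2)
B = -13 (B = -30 + 17 = -13)
S(Y, v) = 9 - v
K = -2/13 (K = 1/((9 - 1*5/2) - 13) = 1/((9 - 5/2) - 13) = 1/(13/2 - 13) = 1/(-13/2) = -2/13 ≈ -0.15385)
(K - 1*(-3309))/7062 = (-2/13 - 1*(-3309))/7062 = (-2/13 + 3309)*(1/7062) = (43015/13)*(1/7062) = 43015/91806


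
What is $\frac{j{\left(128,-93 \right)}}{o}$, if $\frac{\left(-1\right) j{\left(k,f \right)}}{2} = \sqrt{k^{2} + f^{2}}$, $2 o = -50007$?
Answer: $\frac{4 \sqrt{25033}}{50007} \approx 0.012656$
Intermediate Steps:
$o = - \frac{50007}{2}$ ($o = \frac{1}{2} \left(-50007\right) = - \frac{50007}{2} \approx -25004.0$)
$j{\left(k,f \right)} = - 2 \sqrt{f^{2} + k^{2}}$ ($j{\left(k,f \right)} = - 2 \sqrt{k^{2} + f^{2}} = - 2 \sqrt{f^{2} + k^{2}}$)
$\frac{j{\left(128,-93 \right)}}{o} = \frac{\left(-2\right) \sqrt{\left(-93\right)^{2} + 128^{2}}}{- \frac{50007}{2}} = - 2 \sqrt{8649 + 16384} \left(- \frac{2}{50007}\right) = - 2 \sqrt{25033} \left(- \frac{2}{50007}\right) = \frac{4 \sqrt{25033}}{50007}$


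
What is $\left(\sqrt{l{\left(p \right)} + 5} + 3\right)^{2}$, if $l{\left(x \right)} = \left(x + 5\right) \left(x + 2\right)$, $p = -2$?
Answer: $\left(3 + \sqrt{5}\right)^{2} \approx 27.416$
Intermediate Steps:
$l{\left(x \right)} = \left(2 + x\right) \left(5 + x\right)$ ($l{\left(x \right)} = \left(5 + x\right) \left(2 + x\right) = \left(2 + x\right) \left(5 + x\right)$)
$\left(\sqrt{l{\left(p \right)} + 5} + 3\right)^{2} = \left(\sqrt{\left(10 + \left(-2\right)^{2} + 7 \left(-2\right)\right) + 5} + 3\right)^{2} = \left(\sqrt{\left(10 + 4 - 14\right) + 5} + 3\right)^{2} = \left(\sqrt{0 + 5} + 3\right)^{2} = \left(\sqrt{5} + 3\right)^{2} = \left(3 + \sqrt{5}\right)^{2}$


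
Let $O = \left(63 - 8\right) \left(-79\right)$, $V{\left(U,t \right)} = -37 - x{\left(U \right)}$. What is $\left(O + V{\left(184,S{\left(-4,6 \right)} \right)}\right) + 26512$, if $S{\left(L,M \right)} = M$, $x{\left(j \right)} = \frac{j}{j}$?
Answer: $22129$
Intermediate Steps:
$x{\left(j \right)} = 1$
$V{\left(U,t \right)} = -38$ ($V{\left(U,t \right)} = -37 - 1 = -38$)
$O = -4345$ ($O = 55 \left(-79\right) = -4345$)
$\left(O + V{\left(184,S{\left(-4,6 \right)} \right)}\right) + 26512 = \left(-4345 - 38\right) + 26512 = -4383 + 26512 = 22129$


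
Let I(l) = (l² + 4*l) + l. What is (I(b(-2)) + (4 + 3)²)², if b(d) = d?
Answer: 1849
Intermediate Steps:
I(l) = l² + 5*l
(I(b(-2)) + (4 + 3)²)² = (-2*(5 - 2) + (4 + 3)²)² = (-2*3 + 7²)² = (-6 + 49)² = 43² = 1849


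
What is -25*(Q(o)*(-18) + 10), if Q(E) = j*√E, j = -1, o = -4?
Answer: -250 - 900*I ≈ -250.0 - 900.0*I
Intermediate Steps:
Q(E) = -√E
-25*(Q(o)*(-18) + 10) = -25*(-√(-4)*(-18) + 10) = -25*(-2*I*(-18) + 10) = -25*(36*I + 10) = -25*(10 + 36*I) = -250 - 900*I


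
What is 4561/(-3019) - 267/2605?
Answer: -12687478/7864495 ≈ -1.6133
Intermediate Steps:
4561/(-3019) - 267/2605 = 4561*(-1/3019) - 267*1/2605 = -4561/3019 - 267/2605 = -12687478/7864495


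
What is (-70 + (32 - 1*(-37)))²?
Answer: 1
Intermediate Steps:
(-70 + (32 - 1*(-37)))² = (-70 + (32 + 37))² = (-70 + 69)² = (-1)² = 1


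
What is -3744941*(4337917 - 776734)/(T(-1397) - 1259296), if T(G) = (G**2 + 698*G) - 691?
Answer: 13336420225203/283484 ≈ 4.7045e+7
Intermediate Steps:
T(G) = -691 + G**2 + 698*G
-3744941*(4337917 - 776734)/(T(-1397) - 1259296) = -3744941*(4337917 - 776734)/((-691 + (-1397)**2 + 698*(-1397)) - 1259296) = -3744941*3561183/((-691 + 1951609 - 975106) - 1259296) = -3744941*3561183/(975812 - 1259296) = -3744941/((-283484*1/3561183)) = -3744941/(-283484/3561183) = -3744941*(-3561183/283484) = 13336420225203/283484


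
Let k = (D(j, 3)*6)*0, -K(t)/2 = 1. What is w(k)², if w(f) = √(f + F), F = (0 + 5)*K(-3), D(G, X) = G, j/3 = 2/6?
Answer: -10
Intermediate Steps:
K(t) = -2 (K(t) = -2*1 = -2)
j = 1 (j = 3*(2/6) = 3*(2*(⅙)) = 3*(⅓) = 1)
F = -10 (F = (0 + 5)*(-2) = 5*(-2) = -10)
k = 0 (k = (1*6)*0 = 6*0 = 0)
w(f) = √(-10 + f) (w(f) = √(f - 10) = √(-10 + f))
w(k)² = (√(-10 + 0))² = (√(-10))² = (I*√10)² = -10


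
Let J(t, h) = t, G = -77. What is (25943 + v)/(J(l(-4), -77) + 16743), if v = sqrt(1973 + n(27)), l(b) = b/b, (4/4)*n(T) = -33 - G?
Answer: 25943/16744 + sqrt(2017)/16744 ≈ 1.5521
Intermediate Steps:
n(T) = 44 (n(T) = -33 - 1*(-77) = -33 + 77 = 44)
l(b) = 1
v = sqrt(2017) (v = sqrt(1973 + 44) = sqrt(2017) ≈ 44.911)
(25943 + v)/(J(l(-4), -77) + 16743) = (25943 + sqrt(2017))/(1 + 16743) = (25943 + sqrt(2017))/16744 = (25943 + sqrt(2017))*(1/16744) = 25943/16744 + sqrt(2017)/16744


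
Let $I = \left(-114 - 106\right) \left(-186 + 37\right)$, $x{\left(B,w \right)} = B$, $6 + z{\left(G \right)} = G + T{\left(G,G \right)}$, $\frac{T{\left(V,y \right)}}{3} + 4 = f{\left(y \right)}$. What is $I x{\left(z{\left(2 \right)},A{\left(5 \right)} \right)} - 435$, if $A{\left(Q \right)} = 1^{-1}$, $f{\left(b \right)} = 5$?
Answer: $-33215$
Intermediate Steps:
$T{\left(V,y \right)} = 3$ ($T{\left(V,y \right)} = -12 + 3 \cdot 5 = -12 + 15 = 3$)
$A{\left(Q \right)} = 1$
$z{\left(G \right)} = -3 + G$ ($z{\left(G \right)} = -6 + \left(G + 3\right) = -6 + \left(3 + G\right) = -3 + G$)
$I = 32780$ ($I = \left(-220\right) \left(-149\right) = 32780$)
$I x{\left(z{\left(2 \right)},A{\left(5 \right)} \right)} - 435 = 32780 \left(-3 + 2\right) - 435 = 32780 \left(-1\right) - 435 = -32780 - 435 = -33215$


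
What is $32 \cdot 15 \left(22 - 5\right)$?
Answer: $8160$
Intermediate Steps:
$32 \cdot 15 \left(22 - 5\right) = 480 \left(22 - 5\right) = 480 \cdot 17 = 8160$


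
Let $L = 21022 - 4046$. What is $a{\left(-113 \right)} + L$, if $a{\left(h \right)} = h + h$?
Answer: $16750$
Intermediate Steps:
$a{\left(h \right)} = 2 h$
$L = 16976$ ($L = 21022 - 4046 = 16976$)
$a{\left(-113 \right)} + L = 2 \left(-113\right) + 16976 = -226 + 16976 = 16750$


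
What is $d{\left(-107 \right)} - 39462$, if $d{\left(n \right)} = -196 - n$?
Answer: $-39551$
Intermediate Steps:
$d{\left(-107 \right)} - 39462 = \left(-196 - -107\right) - 39462 = \left(-196 + 107\right) - 39462 = -89 - 39462 = -39551$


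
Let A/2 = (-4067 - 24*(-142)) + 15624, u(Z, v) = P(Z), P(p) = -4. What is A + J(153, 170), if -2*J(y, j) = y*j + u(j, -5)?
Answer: 16927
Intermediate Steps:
u(Z, v) = -4
J(y, j) = 2 - j*y/2 (J(y, j) = -(y*j - 4)/2 = -(j*y - 4)/2 = -(-4 + j*y)/2 = 2 - j*y/2)
A = 29930 (A = 2*((-4067 - 24*(-142)) + 15624) = 2*((-4067 + 3408) + 15624) = 2*(-659 + 15624) = 2*14965 = 29930)
A + J(153, 170) = 29930 + (2 - ½*170*153) = 29930 + (2 - 13005) = 29930 - 13003 = 16927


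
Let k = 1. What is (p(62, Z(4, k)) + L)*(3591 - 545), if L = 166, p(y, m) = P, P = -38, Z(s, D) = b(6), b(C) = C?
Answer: 389888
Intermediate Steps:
Z(s, D) = 6
p(y, m) = -38
(p(62, Z(4, k)) + L)*(3591 - 545) = (-38 + 166)*(3591 - 545) = 128*3046 = 389888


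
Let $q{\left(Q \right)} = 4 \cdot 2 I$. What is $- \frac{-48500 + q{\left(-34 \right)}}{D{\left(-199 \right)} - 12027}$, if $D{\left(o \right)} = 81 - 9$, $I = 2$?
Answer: $- \frac{48484}{11955} \approx -4.0555$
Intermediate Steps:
$D{\left(o \right)} = 72$ ($D{\left(o \right)} = 81 - 9 = 72$)
$q{\left(Q \right)} = 16$ ($q{\left(Q \right)} = 4 \cdot 2 \cdot 2 = 8 \cdot 2 = 16$)
$- \frac{-48500 + q{\left(-34 \right)}}{D{\left(-199 \right)} - 12027} = - \frac{-48500 + 16}{72 - 12027} = - \frac{-48484}{-11955} = - \frac{\left(-48484\right) \left(-1\right)}{11955} = \left(-1\right) \frac{48484}{11955} = - \frac{48484}{11955}$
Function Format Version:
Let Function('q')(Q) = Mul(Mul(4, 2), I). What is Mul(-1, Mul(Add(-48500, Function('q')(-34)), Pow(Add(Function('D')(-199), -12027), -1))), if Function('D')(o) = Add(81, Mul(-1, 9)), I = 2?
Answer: Rational(-48484, 11955) ≈ -4.0555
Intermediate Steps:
Function('D')(o) = 72 (Function('D')(o) = Add(81, -9) = 72)
Function('q')(Q) = 16 (Function('q')(Q) = Mul(Mul(4, 2), 2) = Mul(8, 2) = 16)
Mul(-1, Mul(Add(-48500, Function('q')(-34)), Pow(Add(Function('D')(-199), -12027), -1))) = Mul(-1, Mul(Add(-48500, 16), Pow(Add(72, -12027), -1))) = Mul(-1, Mul(-48484, Pow(-11955, -1))) = Mul(-1, Mul(-48484, Rational(-1, 11955))) = Mul(-1, Rational(48484, 11955)) = Rational(-48484, 11955)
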